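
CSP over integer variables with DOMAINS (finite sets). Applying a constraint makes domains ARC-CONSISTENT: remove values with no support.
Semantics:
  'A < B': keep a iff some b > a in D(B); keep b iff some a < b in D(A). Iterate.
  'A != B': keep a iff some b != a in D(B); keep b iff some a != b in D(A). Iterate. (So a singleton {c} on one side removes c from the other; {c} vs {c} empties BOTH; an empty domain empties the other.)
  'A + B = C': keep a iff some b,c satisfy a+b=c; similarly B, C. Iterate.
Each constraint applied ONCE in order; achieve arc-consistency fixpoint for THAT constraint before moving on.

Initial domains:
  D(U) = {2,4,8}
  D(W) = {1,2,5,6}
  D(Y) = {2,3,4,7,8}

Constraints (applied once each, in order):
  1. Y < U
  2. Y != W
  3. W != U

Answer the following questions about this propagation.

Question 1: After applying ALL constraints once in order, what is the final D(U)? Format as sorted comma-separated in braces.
Answer: {4,8}

Derivation:
Constraint 1 (Y < U) on D(Y)={2,3,4,7,8} D(U)={2,4,8}: Y {2,3,4,7,8}->{2,3,4,7}; U {2,4,8}->{4,8}
Constraint 2 (Y != W) on D(Y)={2,3,4,7} D(W)={1,2,5,6}: no change
Constraint 3 (W != U) on D(W)={1,2,5,6} D(U)={4,8}: no change
So after all 3 constraints: D(U) = {4,8}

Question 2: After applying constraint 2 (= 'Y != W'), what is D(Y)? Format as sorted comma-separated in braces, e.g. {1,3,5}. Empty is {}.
Constraint 1 (Y < U) on D(Y)={2,3,4,7,8} D(U)={2,4,8}: Y {2,3,4,7,8}->{2,3,4,7}; U {2,4,8}->{4,8}
Constraint 2 (Y != W) on D(Y)={2,3,4,7} D(W)={1,2,5,6}: no change
So after constraint 2: D(Y) = {2,3,4,7}

Answer: {2,3,4,7}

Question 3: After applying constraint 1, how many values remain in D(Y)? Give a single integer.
Answer: 4

Derivation:
Constraint 1 (Y < U) on D(Y)={2,3,4,7,8} D(U)={2,4,8}: Y {2,3,4,7,8}->{2,3,4,7}; U {2,4,8}->{4,8}
So after constraint 1: D(Y)={2,3,4,7}, size = 4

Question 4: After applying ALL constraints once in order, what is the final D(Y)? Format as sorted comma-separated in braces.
Constraint 1 (Y < U) on D(Y)={2,3,4,7,8} D(U)={2,4,8}: Y {2,3,4,7,8}->{2,3,4,7}; U {2,4,8}->{4,8}
Constraint 2 (Y != W) on D(Y)={2,3,4,7} D(W)={1,2,5,6}: no change
Constraint 3 (W != U) on D(W)={1,2,5,6} D(U)={4,8}: no change
So after all 3 constraints: D(Y) = {2,3,4,7}

Answer: {2,3,4,7}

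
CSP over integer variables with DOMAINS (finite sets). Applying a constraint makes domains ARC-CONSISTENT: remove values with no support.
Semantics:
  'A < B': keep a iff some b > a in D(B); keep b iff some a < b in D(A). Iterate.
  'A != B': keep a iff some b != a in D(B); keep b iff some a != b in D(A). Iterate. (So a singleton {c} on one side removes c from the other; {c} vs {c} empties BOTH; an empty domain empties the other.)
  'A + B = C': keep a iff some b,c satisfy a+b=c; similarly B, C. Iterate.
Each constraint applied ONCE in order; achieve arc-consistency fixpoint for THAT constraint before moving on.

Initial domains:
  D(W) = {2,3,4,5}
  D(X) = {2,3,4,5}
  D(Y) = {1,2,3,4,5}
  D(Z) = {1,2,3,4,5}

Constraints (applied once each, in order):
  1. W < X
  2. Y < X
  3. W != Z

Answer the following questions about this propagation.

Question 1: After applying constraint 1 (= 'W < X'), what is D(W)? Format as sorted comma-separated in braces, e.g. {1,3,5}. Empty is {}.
Constraint 1 (W < X) on D(W)={2,3,4,5} D(X)={2,3,4,5}: W {2,3,4,5}->{2,3,4}; X {2,3,4,5}->{3,4,5}
So after constraint 1: D(W) = {2,3,4}

Answer: {2,3,4}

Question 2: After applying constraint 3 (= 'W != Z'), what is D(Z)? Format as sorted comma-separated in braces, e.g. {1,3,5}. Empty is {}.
Answer: {1,2,3,4,5}

Derivation:
Constraint 1 (W < X) on D(W)={2,3,4,5} D(X)={2,3,4,5}: W {2,3,4,5}->{2,3,4}; X {2,3,4,5}->{3,4,5}
Constraint 2 (Y < X) on D(Y)={1,2,3,4,5} D(X)={3,4,5}: Y {1,2,3,4,5}->{1,2,3,4}
Constraint 3 (W != Z) on D(W)={2,3,4} D(Z)={1,2,3,4,5}: no change
So after constraint 3: D(Z) = {1,2,3,4,5}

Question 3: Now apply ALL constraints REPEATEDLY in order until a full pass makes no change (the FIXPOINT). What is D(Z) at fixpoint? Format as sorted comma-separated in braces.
Answer: {1,2,3,4,5}

Derivation:
pass 0 (initial): D(Z)={1,2,3,4,5}
pass 1: W {2,3,4,5}->{2,3,4}; X {2,3,4,5}->{3,4,5}; Y {1,2,3,4,5}->{1,2,3,4}
pass 2: no change
Fixpoint after 2 passes: D(Z) = {1,2,3,4,5}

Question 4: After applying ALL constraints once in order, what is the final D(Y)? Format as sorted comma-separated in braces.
Constraint 1 (W < X) on D(W)={2,3,4,5} D(X)={2,3,4,5}: W {2,3,4,5}->{2,3,4}; X {2,3,4,5}->{3,4,5}
Constraint 2 (Y < X) on D(Y)={1,2,3,4,5} D(X)={3,4,5}: Y {1,2,3,4,5}->{1,2,3,4}
Constraint 3 (W != Z) on D(W)={2,3,4} D(Z)={1,2,3,4,5}: no change
So after all 3 constraints: D(Y) = {1,2,3,4}

Answer: {1,2,3,4}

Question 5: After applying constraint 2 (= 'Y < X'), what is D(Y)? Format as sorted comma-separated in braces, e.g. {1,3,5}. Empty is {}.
Answer: {1,2,3,4}

Derivation:
Constraint 1 (W < X) on D(W)={2,3,4,5} D(X)={2,3,4,5}: W {2,3,4,5}->{2,3,4}; X {2,3,4,5}->{3,4,5}
Constraint 2 (Y < X) on D(Y)={1,2,3,4,5} D(X)={3,4,5}: Y {1,2,3,4,5}->{1,2,3,4}
So after constraint 2: D(Y) = {1,2,3,4}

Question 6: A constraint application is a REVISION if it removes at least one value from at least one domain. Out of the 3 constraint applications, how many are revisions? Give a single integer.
Constraint 1 (W < X) on D(W)={2,3,4,5} D(X)={2,3,4,5}: W {2,3,4,5}->{2,3,4}; X {2,3,4,5}->{3,4,5} => REVISION
Constraint 2 (Y < X) on D(Y)={1,2,3,4,5} D(X)={3,4,5}: Y {1,2,3,4,5}->{1,2,3,4} => REVISION
Constraint 3 (W != Z) on D(W)={2,3,4} D(Z)={1,2,3,4,5}: no change => not a revision
Total revisions = 2

Answer: 2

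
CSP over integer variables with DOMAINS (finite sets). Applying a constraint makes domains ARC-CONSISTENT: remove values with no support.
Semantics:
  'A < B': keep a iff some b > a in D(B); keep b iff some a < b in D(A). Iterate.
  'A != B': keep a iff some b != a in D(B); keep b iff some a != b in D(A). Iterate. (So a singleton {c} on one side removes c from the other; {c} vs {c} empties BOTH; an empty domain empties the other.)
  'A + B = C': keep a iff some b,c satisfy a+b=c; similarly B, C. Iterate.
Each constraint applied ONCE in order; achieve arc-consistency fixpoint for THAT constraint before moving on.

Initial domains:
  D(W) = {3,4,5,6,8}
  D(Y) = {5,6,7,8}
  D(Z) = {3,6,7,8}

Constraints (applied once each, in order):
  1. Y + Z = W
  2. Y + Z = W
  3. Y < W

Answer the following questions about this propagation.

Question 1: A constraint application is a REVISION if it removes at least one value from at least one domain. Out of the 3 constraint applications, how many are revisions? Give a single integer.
Constraint 1 (Y + Z = W) on D(Y)={5,6,7,8} D(Z)={3,6,7,8} D(W)={3,4,5,6,8}: Y {5,6,7,8}->{5}; Z {3,6,7,8}->{3}; W {3,4,5,6,8}->{8} => REVISION
Constraint 2 (Y + Z = W) on D(Y)={5} D(Z)={3} D(W)={8}: no change => not a revision
Constraint 3 (Y < W) on D(Y)={5} D(W)={8}: no change => not a revision
Total revisions = 1

Answer: 1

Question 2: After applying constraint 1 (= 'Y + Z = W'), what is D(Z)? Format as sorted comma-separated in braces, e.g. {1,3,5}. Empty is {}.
Constraint 1 (Y + Z = W) on D(Y)={5,6,7,8} D(Z)={3,6,7,8} D(W)={3,4,5,6,8}: Y {5,6,7,8}->{5}; Z {3,6,7,8}->{3}; W {3,4,5,6,8}->{8}
So after constraint 1: D(Z) = {3}

Answer: {3}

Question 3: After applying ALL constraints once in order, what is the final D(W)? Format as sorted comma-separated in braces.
Answer: {8}

Derivation:
Constraint 1 (Y + Z = W) on D(Y)={5,6,7,8} D(Z)={3,6,7,8} D(W)={3,4,5,6,8}: Y {5,6,7,8}->{5}; Z {3,6,7,8}->{3}; W {3,4,5,6,8}->{8}
Constraint 2 (Y + Z = W) on D(Y)={5} D(Z)={3} D(W)={8}: no change
Constraint 3 (Y < W) on D(Y)={5} D(W)={8}: no change
So after all 3 constraints: D(W) = {8}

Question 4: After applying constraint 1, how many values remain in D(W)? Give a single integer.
Answer: 1

Derivation:
Constraint 1 (Y + Z = W) on D(Y)={5,6,7,8} D(Z)={3,6,7,8} D(W)={3,4,5,6,8}: Y {5,6,7,8}->{5}; Z {3,6,7,8}->{3}; W {3,4,5,6,8}->{8}
So after constraint 1: D(W)={8}, size = 1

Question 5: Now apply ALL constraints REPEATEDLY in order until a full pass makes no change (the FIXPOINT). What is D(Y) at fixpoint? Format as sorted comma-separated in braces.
Answer: {5}

Derivation:
pass 0 (initial): D(Y)={5,6,7,8}
pass 1: W {3,4,5,6,8}->{8}; Y {5,6,7,8}->{5}; Z {3,6,7,8}->{3}
pass 2: no change
Fixpoint after 2 passes: D(Y) = {5}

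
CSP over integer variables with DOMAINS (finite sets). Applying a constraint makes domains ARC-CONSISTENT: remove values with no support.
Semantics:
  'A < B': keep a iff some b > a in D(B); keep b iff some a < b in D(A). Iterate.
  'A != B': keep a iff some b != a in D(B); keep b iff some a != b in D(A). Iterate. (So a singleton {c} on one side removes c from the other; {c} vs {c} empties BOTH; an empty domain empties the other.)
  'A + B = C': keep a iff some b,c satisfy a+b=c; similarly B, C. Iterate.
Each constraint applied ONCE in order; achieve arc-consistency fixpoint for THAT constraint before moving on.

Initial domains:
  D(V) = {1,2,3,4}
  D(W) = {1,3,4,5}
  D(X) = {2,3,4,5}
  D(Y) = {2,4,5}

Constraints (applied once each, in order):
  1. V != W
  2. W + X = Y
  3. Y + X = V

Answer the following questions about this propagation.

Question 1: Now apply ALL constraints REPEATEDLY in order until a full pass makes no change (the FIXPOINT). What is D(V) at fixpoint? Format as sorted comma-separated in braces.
pass 0 (initial): D(V)={1,2,3,4}
pass 1: V {1,2,3,4}->{}; W {1,3,4,5}->{1,3}; X {2,3,4,5}->{}; Y {2,4,5}->{}
pass 2: W {1,3}->{}
pass 3: no change
Fixpoint after 3 passes: D(V) = {}

Answer: {}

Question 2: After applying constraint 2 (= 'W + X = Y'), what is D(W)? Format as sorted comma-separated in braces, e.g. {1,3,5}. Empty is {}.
Answer: {1,3}

Derivation:
Constraint 1 (V != W) on D(V)={1,2,3,4} D(W)={1,3,4,5}: no change
Constraint 2 (W + X = Y) on D(W)={1,3,4,5} D(X)={2,3,4,5} D(Y)={2,4,5}: W {1,3,4,5}->{1,3}; X {2,3,4,5}->{2,3,4}; Y {2,4,5}->{4,5}
So after constraint 2: D(W) = {1,3}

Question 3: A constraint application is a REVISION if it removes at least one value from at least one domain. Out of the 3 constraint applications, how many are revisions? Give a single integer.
Answer: 2

Derivation:
Constraint 1 (V != W) on D(V)={1,2,3,4} D(W)={1,3,4,5}: no change => not a revision
Constraint 2 (W + X = Y) on D(W)={1,3,4,5} D(X)={2,3,4,5} D(Y)={2,4,5}: W {1,3,4,5}->{1,3}; X {2,3,4,5}->{2,3,4}; Y {2,4,5}->{4,5} => REVISION
Constraint 3 (Y + X = V) on D(Y)={4,5} D(X)={2,3,4} D(V)={1,2,3,4}: Y {4,5}->{}; X {2,3,4}->{}; V {1,2,3,4}->{} => REVISION
Total revisions = 2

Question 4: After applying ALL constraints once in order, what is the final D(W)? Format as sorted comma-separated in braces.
Constraint 1 (V != W) on D(V)={1,2,3,4} D(W)={1,3,4,5}: no change
Constraint 2 (W + X = Y) on D(W)={1,3,4,5} D(X)={2,3,4,5} D(Y)={2,4,5}: W {1,3,4,5}->{1,3}; X {2,3,4,5}->{2,3,4}; Y {2,4,5}->{4,5}
Constraint 3 (Y + X = V) on D(Y)={4,5} D(X)={2,3,4} D(V)={1,2,3,4}: Y {4,5}->{}; X {2,3,4}->{}; V {1,2,3,4}->{}
So after all 3 constraints: D(W) = {1,3}

Answer: {1,3}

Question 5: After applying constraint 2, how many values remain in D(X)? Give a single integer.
Constraint 1 (V != W) on D(V)={1,2,3,4} D(W)={1,3,4,5}: no change
Constraint 2 (W + X = Y) on D(W)={1,3,4,5} D(X)={2,3,4,5} D(Y)={2,4,5}: W {1,3,4,5}->{1,3}; X {2,3,4,5}->{2,3,4}; Y {2,4,5}->{4,5}
So after constraint 2: D(X)={2,3,4}, size = 3

Answer: 3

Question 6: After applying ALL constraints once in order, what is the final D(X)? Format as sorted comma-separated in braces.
Answer: {}

Derivation:
Constraint 1 (V != W) on D(V)={1,2,3,4} D(W)={1,3,4,5}: no change
Constraint 2 (W + X = Y) on D(W)={1,3,4,5} D(X)={2,3,4,5} D(Y)={2,4,5}: W {1,3,4,5}->{1,3}; X {2,3,4,5}->{2,3,4}; Y {2,4,5}->{4,5}
Constraint 3 (Y + X = V) on D(Y)={4,5} D(X)={2,3,4} D(V)={1,2,3,4}: Y {4,5}->{}; X {2,3,4}->{}; V {1,2,3,4}->{}
So after all 3 constraints: D(X) = {}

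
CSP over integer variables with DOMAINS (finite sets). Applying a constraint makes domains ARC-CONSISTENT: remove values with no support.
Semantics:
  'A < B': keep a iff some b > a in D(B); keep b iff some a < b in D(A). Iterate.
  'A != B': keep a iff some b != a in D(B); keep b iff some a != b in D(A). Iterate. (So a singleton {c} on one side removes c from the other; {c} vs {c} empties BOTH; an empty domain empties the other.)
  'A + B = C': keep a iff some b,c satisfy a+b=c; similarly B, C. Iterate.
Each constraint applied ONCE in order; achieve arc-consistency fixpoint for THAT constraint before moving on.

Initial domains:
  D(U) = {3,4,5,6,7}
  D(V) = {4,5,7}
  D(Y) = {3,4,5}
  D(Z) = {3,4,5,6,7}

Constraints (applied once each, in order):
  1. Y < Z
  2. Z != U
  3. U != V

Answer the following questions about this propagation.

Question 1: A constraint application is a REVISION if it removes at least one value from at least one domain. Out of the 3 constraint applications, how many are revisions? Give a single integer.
Constraint 1 (Y < Z) on D(Y)={3,4,5} D(Z)={3,4,5,6,7}: Z {3,4,5,6,7}->{4,5,6,7} => REVISION
Constraint 2 (Z != U) on D(Z)={4,5,6,7} D(U)={3,4,5,6,7}: no change => not a revision
Constraint 3 (U != V) on D(U)={3,4,5,6,7} D(V)={4,5,7}: no change => not a revision
Total revisions = 1

Answer: 1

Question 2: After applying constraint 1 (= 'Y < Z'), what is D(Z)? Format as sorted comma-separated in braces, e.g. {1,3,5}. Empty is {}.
Constraint 1 (Y < Z) on D(Y)={3,4,5} D(Z)={3,4,5,6,7}: Z {3,4,5,6,7}->{4,5,6,7}
So after constraint 1: D(Z) = {4,5,6,7}

Answer: {4,5,6,7}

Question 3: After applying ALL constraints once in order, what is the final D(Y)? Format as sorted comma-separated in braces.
Constraint 1 (Y < Z) on D(Y)={3,4,5} D(Z)={3,4,5,6,7}: Z {3,4,5,6,7}->{4,5,6,7}
Constraint 2 (Z != U) on D(Z)={4,5,6,7} D(U)={3,4,5,6,7}: no change
Constraint 3 (U != V) on D(U)={3,4,5,6,7} D(V)={4,5,7}: no change
So after all 3 constraints: D(Y) = {3,4,5}

Answer: {3,4,5}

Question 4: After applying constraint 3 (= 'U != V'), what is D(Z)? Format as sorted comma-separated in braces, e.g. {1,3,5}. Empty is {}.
Answer: {4,5,6,7}

Derivation:
Constraint 1 (Y < Z) on D(Y)={3,4,5} D(Z)={3,4,5,6,7}: Z {3,4,5,6,7}->{4,5,6,7}
Constraint 2 (Z != U) on D(Z)={4,5,6,7} D(U)={3,4,5,6,7}: no change
Constraint 3 (U != V) on D(U)={3,4,5,6,7} D(V)={4,5,7}: no change
So after constraint 3: D(Z) = {4,5,6,7}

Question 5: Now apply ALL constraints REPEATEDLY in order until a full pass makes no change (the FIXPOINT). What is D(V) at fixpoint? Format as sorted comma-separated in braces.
Answer: {4,5,7}

Derivation:
pass 0 (initial): D(V)={4,5,7}
pass 1: Z {3,4,5,6,7}->{4,5,6,7}
pass 2: no change
Fixpoint after 2 passes: D(V) = {4,5,7}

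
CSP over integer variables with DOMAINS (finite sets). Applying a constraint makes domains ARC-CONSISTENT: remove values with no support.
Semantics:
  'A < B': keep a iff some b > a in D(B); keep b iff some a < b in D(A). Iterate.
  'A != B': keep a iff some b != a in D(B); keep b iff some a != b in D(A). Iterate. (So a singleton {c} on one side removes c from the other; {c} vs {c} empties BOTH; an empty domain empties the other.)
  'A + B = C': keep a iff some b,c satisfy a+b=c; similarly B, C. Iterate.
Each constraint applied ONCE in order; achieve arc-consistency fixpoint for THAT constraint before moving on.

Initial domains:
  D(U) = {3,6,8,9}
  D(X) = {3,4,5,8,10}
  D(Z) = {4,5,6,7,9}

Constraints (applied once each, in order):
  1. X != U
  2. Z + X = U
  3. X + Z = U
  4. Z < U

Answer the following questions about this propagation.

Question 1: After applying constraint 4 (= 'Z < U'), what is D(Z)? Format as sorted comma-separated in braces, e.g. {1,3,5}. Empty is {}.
Answer: {4,5,6}

Derivation:
Constraint 1 (X != U) on D(X)={3,4,5,8,10} D(U)={3,6,8,9}: no change
Constraint 2 (Z + X = U) on D(Z)={4,5,6,7,9} D(X)={3,4,5,8,10} D(U)={3,6,8,9}: Z {4,5,6,7,9}->{4,5,6}; X {3,4,5,8,10}->{3,4,5}; U {3,6,8,9}->{8,9}
Constraint 3 (X + Z = U) on D(X)={3,4,5} D(Z)={4,5,6} D(U)={8,9}: no change
Constraint 4 (Z < U) on D(Z)={4,5,6} D(U)={8,9}: no change
So after constraint 4: D(Z) = {4,5,6}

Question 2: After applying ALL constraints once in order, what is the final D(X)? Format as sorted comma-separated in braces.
Answer: {3,4,5}

Derivation:
Constraint 1 (X != U) on D(X)={3,4,5,8,10} D(U)={3,6,8,9}: no change
Constraint 2 (Z + X = U) on D(Z)={4,5,6,7,9} D(X)={3,4,5,8,10} D(U)={3,6,8,9}: Z {4,5,6,7,9}->{4,5,6}; X {3,4,5,8,10}->{3,4,5}; U {3,6,8,9}->{8,9}
Constraint 3 (X + Z = U) on D(X)={3,4,5} D(Z)={4,5,6} D(U)={8,9}: no change
Constraint 4 (Z < U) on D(Z)={4,5,6} D(U)={8,9}: no change
So after all 4 constraints: D(X) = {3,4,5}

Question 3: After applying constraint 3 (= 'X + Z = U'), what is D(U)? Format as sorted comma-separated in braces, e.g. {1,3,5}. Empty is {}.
Answer: {8,9}

Derivation:
Constraint 1 (X != U) on D(X)={3,4,5,8,10} D(U)={3,6,8,9}: no change
Constraint 2 (Z + X = U) on D(Z)={4,5,6,7,9} D(X)={3,4,5,8,10} D(U)={3,6,8,9}: Z {4,5,6,7,9}->{4,5,6}; X {3,4,5,8,10}->{3,4,5}; U {3,6,8,9}->{8,9}
Constraint 3 (X + Z = U) on D(X)={3,4,5} D(Z)={4,5,6} D(U)={8,9}: no change
So after constraint 3: D(U) = {8,9}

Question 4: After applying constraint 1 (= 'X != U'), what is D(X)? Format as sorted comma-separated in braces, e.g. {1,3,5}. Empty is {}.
Answer: {3,4,5,8,10}

Derivation:
Constraint 1 (X != U) on D(X)={3,4,5,8,10} D(U)={3,6,8,9}: no change
So after constraint 1: D(X) = {3,4,5,8,10}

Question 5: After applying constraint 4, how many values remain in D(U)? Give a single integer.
Constraint 1 (X != U) on D(X)={3,4,5,8,10} D(U)={3,6,8,9}: no change
Constraint 2 (Z + X = U) on D(Z)={4,5,6,7,9} D(X)={3,4,5,8,10} D(U)={3,6,8,9}: Z {4,5,6,7,9}->{4,5,6}; X {3,4,5,8,10}->{3,4,5}; U {3,6,8,9}->{8,9}
Constraint 3 (X + Z = U) on D(X)={3,4,5} D(Z)={4,5,6} D(U)={8,9}: no change
Constraint 4 (Z < U) on D(Z)={4,5,6} D(U)={8,9}: no change
So after constraint 4: D(U)={8,9}, size = 2

Answer: 2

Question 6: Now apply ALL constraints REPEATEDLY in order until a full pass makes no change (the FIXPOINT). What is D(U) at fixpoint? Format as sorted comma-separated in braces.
pass 0 (initial): D(U)={3,6,8,9}
pass 1: U {3,6,8,9}->{8,9}; X {3,4,5,8,10}->{3,4,5}; Z {4,5,6,7,9}->{4,5,6}
pass 2: no change
Fixpoint after 2 passes: D(U) = {8,9}

Answer: {8,9}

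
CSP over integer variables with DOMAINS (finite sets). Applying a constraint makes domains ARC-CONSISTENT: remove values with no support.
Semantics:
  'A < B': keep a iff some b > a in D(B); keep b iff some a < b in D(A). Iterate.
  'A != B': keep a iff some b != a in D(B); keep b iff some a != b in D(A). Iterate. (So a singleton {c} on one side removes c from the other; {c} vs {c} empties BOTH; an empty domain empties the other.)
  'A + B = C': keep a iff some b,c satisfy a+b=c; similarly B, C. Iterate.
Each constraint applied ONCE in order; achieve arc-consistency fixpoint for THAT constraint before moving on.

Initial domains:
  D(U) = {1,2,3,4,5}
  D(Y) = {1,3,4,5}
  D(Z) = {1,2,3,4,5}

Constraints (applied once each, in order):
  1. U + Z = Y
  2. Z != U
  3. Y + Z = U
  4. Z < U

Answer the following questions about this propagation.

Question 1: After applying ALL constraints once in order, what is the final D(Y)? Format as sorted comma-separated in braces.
Constraint 1 (U + Z = Y) on D(U)={1,2,3,4,5} D(Z)={1,2,3,4,5} D(Y)={1,3,4,5}: U {1,2,3,4,5}->{1,2,3,4}; Z {1,2,3,4,5}->{1,2,3,4}; Y {1,3,4,5}->{3,4,5}
Constraint 2 (Z != U) on D(Z)={1,2,3,4} D(U)={1,2,3,4}: no change
Constraint 3 (Y + Z = U) on D(Y)={3,4,5} D(Z)={1,2,3,4} D(U)={1,2,3,4}: Y {3,4,5}->{3}; Z {1,2,3,4}->{1}; U {1,2,3,4}->{4}
Constraint 4 (Z < U) on D(Z)={1} D(U)={4}: no change
So after all 4 constraints: D(Y) = {3}

Answer: {3}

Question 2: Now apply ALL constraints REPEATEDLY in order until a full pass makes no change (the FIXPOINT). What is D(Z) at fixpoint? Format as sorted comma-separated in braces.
pass 0 (initial): D(Z)={1,2,3,4,5}
pass 1: U {1,2,3,4,5}->{4}; Y {1,3,4,5}->{3}; Z {1,2,3,4,5}->{1}
pass 2: U {4}->{}; Y {3}->{}; Z {1}->{}
pass 3: no change
Fixpoint after 3 passes: D(Z) = {}

Answer: {}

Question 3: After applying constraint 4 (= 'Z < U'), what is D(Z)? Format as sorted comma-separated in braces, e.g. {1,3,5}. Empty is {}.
Constraint 1 (U + Z = Y) on D(U)={1,2,3,4,5} D(Z)={1,2,3,4,5} D(Y)={1,3,4,5}: U {1,2,3,4,5}->{1,2,3,4}; Z {1,2,3,4,5}->{1,2,3,4}; Y {1,3,4,5}->{3,4,5}
Constraint 2 (Z != U) on D(Z)={1,2,3,4} D(U)={1,2,3,4}: no change
Constraint 3 (Y + Z = U) on D(Y)={3,4,5} D(Z)={1,2,3,4} D(U)={1,2,3,4}: Y {3,4,5}->{3}; Z {1,2,3,4}->{1}; U {1,2,3,4}->{4}
Constraint 4 (Z < U) on D(Z)={1} D(U)={4}: no change
So after constraint 4: D(Z) = {1}

Answer: {1}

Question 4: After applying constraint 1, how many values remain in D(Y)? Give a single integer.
Constraint 1 (U + Z = Y) on D(U)={1,2,3,4,5} D(Z)={1,2,3,4,5} D(Y)={1,3,4,5}: U {1,2,3,4,5}->{1,2,3,4}; Z {1,2,3,4,5}->{1,2,3,4}; Y {1,3,4,5}->{3,4,5}
So after constraint 1: D(Y)={3,4,5}, size = 3

Answer: 3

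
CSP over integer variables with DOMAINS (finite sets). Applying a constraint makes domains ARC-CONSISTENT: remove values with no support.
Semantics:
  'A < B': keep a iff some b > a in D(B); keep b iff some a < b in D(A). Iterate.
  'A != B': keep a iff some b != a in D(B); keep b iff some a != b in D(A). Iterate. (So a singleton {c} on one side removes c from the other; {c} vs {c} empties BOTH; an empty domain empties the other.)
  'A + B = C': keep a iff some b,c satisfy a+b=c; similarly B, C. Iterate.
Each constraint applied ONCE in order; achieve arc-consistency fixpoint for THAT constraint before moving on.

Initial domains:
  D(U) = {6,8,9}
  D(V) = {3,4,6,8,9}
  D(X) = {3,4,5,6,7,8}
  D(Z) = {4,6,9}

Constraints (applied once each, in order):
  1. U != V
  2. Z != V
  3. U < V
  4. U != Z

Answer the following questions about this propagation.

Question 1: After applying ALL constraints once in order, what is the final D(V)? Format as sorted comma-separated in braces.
Answer: {8,9}

Derivation:
Constraint 1 (U != V) on D(U)={6,8,9} D(V)={3,4,6,8,9}: no change
Constraint 2 (Z != V) on D(Z)={4,6,9} D(V)={3,4,6,8,9}: no change
Constraint 3 (U < V) on D(U)={6,8,9} D(V)={3,4,6,8,9}: U {6,8,9}->{6,8}; V {3,4,6,8,9}->{8,9}
Constraint 4 (U != Z) on D(U)={6,8} D(Z)={4,6,9}: no change
So after all 4 constraints: D(V) = {8,9}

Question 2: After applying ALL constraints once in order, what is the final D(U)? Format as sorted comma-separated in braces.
Answer: {6,8}

Derivation:
Constraint 1 (U != V) on D(U)={6,8,9} D(V)={3,4,6,8,9}: no change
Constraint 2 (Z != V) on D(Z)={4,6,9} D(V)={3,4,6,8,9}: no change
Constraint 3 (U < V) on D(U)={6,8,9} D(V)={3,4,6,8,9}: U {6,8,9}->{6,8}; V {3,4,6,8,9}->{8,9}
Constraint 4 (U != Z) on D(U)={6,8} D(Z)={4,6,9}: no change
So after all 4 constraints: D(U) = {6,8}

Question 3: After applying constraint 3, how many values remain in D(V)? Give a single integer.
Answer: 2

Derivation:
Constraint 1 (U != V) on D(U)={6,8,9} D(V)={3,4,6,8,9}: no change
Constraint 2 (Z != V) on D(Z)={4,6,9} D(V)={3,4,6,8,9}: no change
Constraint 3 (U < V) on D(U)={6,8,9} D(V)={3,4,6,8,9}: U {6,8,9}->{6,8}; V {3,4,6,8,9}->{8,9}
So after constraint 3: D(V)={8,9}, size = 2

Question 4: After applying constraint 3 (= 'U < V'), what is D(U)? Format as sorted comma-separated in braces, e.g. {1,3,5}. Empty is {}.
Answer: {6,8}

Derivation:
Constraint 1 (U != V) on D(U)={6,8,9} D(V)={3,4,6,8,9}: no change
Constraint 2 (Z != V) on D(Z)={4,6,9} D(V)={3,4,6,8,9}: no change
Constraint 3 (U < V) on D(U)={6,8,9} D(V)={3,4,6,8,9}: U {6,8,9}->{6,8}; V {3,4,6,8,9}->{8,9}
So after constraint 3: D(U) = {6,8}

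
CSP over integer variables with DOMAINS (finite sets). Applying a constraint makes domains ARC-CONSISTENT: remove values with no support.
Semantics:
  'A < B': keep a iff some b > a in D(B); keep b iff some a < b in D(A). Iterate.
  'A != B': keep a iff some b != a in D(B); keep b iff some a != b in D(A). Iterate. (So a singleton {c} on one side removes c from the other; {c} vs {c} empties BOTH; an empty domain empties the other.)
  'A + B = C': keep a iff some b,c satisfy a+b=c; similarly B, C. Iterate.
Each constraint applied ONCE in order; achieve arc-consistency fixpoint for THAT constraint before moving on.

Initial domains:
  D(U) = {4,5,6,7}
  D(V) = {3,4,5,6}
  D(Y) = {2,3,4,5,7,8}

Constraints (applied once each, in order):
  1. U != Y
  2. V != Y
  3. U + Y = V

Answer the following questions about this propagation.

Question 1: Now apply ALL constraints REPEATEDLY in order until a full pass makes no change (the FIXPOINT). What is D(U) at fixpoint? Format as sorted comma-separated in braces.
pass 0 (initial): D(U)={4,5,6,7}
pass 1: U {4,5,6,7}->{4}; V {3,4,5,6}->{6}; Y {2,3,4,5,7,8}->{2}
pass 2: no change
Fixpoint after 2 passes: D(U) = {4}

Answer: {4}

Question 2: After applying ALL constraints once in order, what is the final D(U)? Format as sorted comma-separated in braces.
Answer: {4}

Derivation:
Constraint 1 (U != Y) on D(U)={4,5,6,7} D(Y)={2,3,4,5,7,8}: no change
Constraint 2 (V != Y) on D(V)={3,4,5,6} D(Y)={2,3,4,5,7,8}: no change
Constraint 3 (U + Y = V) on D(U)={4,5,6,7} D(Y)={2,3,4,5,7,8} D(V)={3,4,5,6}: U {4,5,6,7}->{4}; Y {2,3,4,5,7,8}->{2}; V {3,4,5,6}->{6}
So after all 3 constraints: D(U) = {4}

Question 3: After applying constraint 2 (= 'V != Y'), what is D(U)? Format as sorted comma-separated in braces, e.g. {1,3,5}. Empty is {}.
Answer: {4,5,6,7}

Derivation:
Constraint 1 (U != Y) on D(U)={4,5,6,7} D(Y)={2,3,4,5,7,8}: no change
Constraint 2 (V != Y) on D(V)={3,4,5,6} D(Y)={2,3,4,5,7,8}: no change
So after constraint 2: D(U) = {4,5,6,7}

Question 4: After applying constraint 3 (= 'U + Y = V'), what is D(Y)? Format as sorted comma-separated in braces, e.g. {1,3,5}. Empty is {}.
Answer: {2}

Derivation:
Constraint 1 (U != Y) on D(U)={4,5,6,7} D(Y)={2,3,4,5,7,8}: no change
Constraint 2 (V != Y) on D(V)={3,4,5,6} D(Y)={2,3,4,5,7,8}: no change
Constraint 3 (U + Y = V) on D(U)={4,5,6,7} D(Y)={2,3,4,5,7,8} D(V)={3,4,5,6}: U {4,5,6,7}->{4}; Y {2,3,4,5,7,8}->{2}; V {3,4,5,6}->{6}
So after constraint 3: D(Y) = {2}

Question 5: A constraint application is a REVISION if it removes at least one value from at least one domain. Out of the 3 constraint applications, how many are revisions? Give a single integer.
Constraint 1 (U != Y) on D(U)={4,5,6,7} D(Y)={2,3,4,5,7,8}: no change => not a revision
Constraint 2 (V != Y) on D(V)={3,4,5,6} D(Y)={2,3,4,5,7,8}: no change => not a revision
Constraint 3 (U + Y = V) on D(U)={4,5,6,7} D(Y)={2,3,4,5,7,8} D(V)={3,4,5,6}: U {4,5,6,7}->{4}; Y {2,3,4,5,7,8}->{2}; V {3,4,5,6}->{6} => REVISION
Total revisions = 1

Answer: 1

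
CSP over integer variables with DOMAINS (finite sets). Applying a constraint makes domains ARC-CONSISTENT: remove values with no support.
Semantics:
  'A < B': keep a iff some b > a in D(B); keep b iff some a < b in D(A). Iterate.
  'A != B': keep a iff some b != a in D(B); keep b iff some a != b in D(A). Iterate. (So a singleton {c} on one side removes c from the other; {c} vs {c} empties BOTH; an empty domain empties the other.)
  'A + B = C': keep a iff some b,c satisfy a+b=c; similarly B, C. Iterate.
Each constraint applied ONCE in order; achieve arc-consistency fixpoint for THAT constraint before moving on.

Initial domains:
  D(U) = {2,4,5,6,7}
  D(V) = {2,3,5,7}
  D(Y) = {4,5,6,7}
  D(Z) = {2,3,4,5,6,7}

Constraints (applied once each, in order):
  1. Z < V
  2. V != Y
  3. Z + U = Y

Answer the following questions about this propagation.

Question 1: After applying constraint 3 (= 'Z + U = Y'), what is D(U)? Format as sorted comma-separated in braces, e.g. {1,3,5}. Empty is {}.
Answer: {2,4,5}

Derivation:
Constraint 1 (Z < V) on D(Z)={2,3,4,5,6,7} D(V)={2,3,5,7}: Z {2,3,4,5,6,7}->{2,3,4,5,6}; V {2,3,5,7}->{3,5,7}
Constraint 2 (V != Y) on D(V)={3,5,7} D(Y)={4,5,6,7}: no change
Constraint 3 (Z + U = Y) on D(Z)={2,3,4,5,6} D(U)={2,4,5,6,7} D(Y)={4,5,6,7}: Z {2,3,4,5,6}->{2,3,4,5}; U {2,4,5,6,7}->{2,4,5}
So after constraint 3: D(U) = {2,4,5}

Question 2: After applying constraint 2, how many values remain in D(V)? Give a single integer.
Constraint 1 (Z < V) on D(Z)={2,3,4,5,6,7} D(V)={2,3,5,7}: Z {2,3,4,5,6,7}->{2,3,4,5,6}; V {2,3,5,7}->{3,5,7}
Constraint 2 (V != Y) on D(V)={3,5,7} D(Y)={4,5,6,7}: no change
So after constraint 2: D(V)={3,5,7}, size = 3

Answer: 3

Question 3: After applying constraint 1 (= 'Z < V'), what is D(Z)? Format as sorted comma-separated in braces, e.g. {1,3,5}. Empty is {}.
Answer: {2,3,4,5,6}

Derivation:
Constraint 1 (Z < V) on D(Z)={2,3,4,5,6,7} D(V)={2,3,5,7}: Z {2,3,4,5,6,7}->{2,3,4,5,6}; V {2,3,5,7}->{3,5,7}
So after constraint 1: D(Z) = {2,3,4,5,6}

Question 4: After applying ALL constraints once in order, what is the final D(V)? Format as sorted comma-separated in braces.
Answer: {3,5,7}

Derivation:
Constraint 1 (Z < V) on D(Z)={2,3,4,5,6,7} D(V)={2,3,5,7}: Z {2,3,4,5,6,7}->{2,3,4,5,6}; V {2,3,5,7}->{3,5,7}
Constraint 2 (V != Y) on D(V)={3,5,7} D(Y)={4,5,6,7}: no change
Constraint 3 (Z + U = Y) on D(Z)={2,3,4,5,6} D(U)={2,4,5,6,7} D(Y)={4,5,6,7}: Z {2,3,4,5,6}->{2,3,4,5}; U {2,4,5,6,7}->{2,4,5}
So after all 3 constraints: D(V) = {3,5,7}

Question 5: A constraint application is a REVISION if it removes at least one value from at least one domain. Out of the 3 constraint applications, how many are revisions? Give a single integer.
Constraint 1 (Z < V) on D(Z)={2,3,4,5,6,7} D(V)={2,3,5,7}: Z {2,3,4,5,6,7}->{2,3,4,5,6}; V {2,3,5,7}->{3,5,7} => REVISION
Constraint 2 (V != Y) on D(V)={3,5,7} D(Y)={4,5,6,7}: no change => not a revision
Constraint 3 (Z + U = Y) on D(Z)={2,3,4,5,6} D(U)={2,4,5,6,7} D(Y)={4,5,6,7}: Z {2,3,4,5,6}->{2,3,4,5}; U {2,4,5,6,7}->{2,4,5} => REVISION
Total revisions = 2

Answer: 2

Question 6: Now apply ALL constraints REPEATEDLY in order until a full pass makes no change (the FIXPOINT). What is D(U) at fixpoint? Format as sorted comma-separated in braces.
Answer: {2,4,5}

Derivation:
pass 0 (initial): D(U)={2,4,5,6,7}
pass 1: U {2,4,5,6,7}->{2,4,5}; V {2,3,5,7}->{3,5,7}; Z {2,3,4,5,6,7}->{2,3,4,5}
pass 2: no change
Fixpoint after 2 passes: D(U) = {2,4,5}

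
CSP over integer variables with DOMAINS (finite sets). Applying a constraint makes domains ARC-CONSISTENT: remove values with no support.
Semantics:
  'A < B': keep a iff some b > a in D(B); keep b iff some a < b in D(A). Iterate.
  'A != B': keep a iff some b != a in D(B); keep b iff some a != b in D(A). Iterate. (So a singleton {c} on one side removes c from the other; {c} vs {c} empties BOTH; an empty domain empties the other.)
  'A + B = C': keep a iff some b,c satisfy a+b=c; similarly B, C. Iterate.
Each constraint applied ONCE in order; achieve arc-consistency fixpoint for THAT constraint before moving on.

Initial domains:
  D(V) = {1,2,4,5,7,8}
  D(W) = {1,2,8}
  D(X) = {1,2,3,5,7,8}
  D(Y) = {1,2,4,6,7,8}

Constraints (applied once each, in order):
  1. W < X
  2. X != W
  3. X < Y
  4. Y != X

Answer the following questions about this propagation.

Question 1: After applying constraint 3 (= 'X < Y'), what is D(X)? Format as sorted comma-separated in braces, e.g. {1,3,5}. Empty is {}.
Constraint 1 (W < X) on D(W)={1,2,8} D(X)={1,2,3,5,7,8}: W {1,2,8}->{1,2}; X {1,2,3,5,7,8}->{2,3,5,7,8}
Constraint 2 (X != W) on D(X)={2,3,5,7,8} D(W)={1,2}: no change
Constraint 3 (X < Y) on D(X)={2,3,5,7,8} D(Y)={1,2,4,6,7,8}: X {2,3,5,7,8}->{2,3,5,7}; Y {1,2,4,6,7,8}->{4,6,7,8}
So after constraint 3: D(X) = {2,3,5,7}

Answer: {2,3,5,7}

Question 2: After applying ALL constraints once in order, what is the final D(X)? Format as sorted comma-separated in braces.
Constraint 1 (W < X) on D(W)={1,2,8} D(X)={1,2,3,5,7,8}: W {1,2,8}->{1,2}; X {1,2,3,5,7,8}->{2,3,5,7,8}
Constraint 2 (X != W) on D(X)={2,3,5,7,8} D(W)={1,2}: no change
Constraint 3 (X < Y) on D(X)={2,3,5,7,8} D(Y)={1,2,4,6,7,8}: X {2,3,5,7,8}->{2,3,5,7}; Y {1,2,4,6,7,8}->{4,6,7,8}
Constraint 4 (Y != X) on D(Y)={4,6,7,8} D(X)={2,3,5,7}: no change
So after all 4 constraints: D(X) = {2,3,5,7}

Answer: {2,3,5,7}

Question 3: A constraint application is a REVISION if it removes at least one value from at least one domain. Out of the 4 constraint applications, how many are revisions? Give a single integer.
Answer: 2

Derivation:
Constraint 1 (W < X) on D(W)={1,2,8} D(X)={1,2,3,5,7,8}: W {1,2,8}->{1,2}; X {1,2,3,5,7,8}->{2,3,5,7,8} => REVISION
Constraint 2 (X != W) on D(X)={2,3,5,7,8} D(W)={1,2}: no change => not a revision
Constraint 3 (X < Y) on D(X)={2,3,5,7,8} D(Y)={1,2,4,6,7,8}: X {2,3,5,7,8}->{2,3,5,7}; Y {1,2,4,6,7,8}->{4,6,7,8} => REVISION
Constraint 4 (Y != X) on D(Y)={4,6,7,8} D(X)={2,3,5,7}: no change => not a revision
Total revisions = 2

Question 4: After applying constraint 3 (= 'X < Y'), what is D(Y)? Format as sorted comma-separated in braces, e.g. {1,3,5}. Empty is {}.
Constraint 1 (W < X) on D(W)={1,2,8} D(X)={1,2,3,5,7,8}: W {1,2,8}->{1,2}; X {1,2,3,5,7,8}->{2,3,5,7,8}
Constraint 2 (X != W) on D(X)={2,3,5,7,8} D(W)={1,2}: no change
Constraint 3 (X < Y) on D(X)={2,3,5,7,8} D(Y)={1,2,4,6,7,8}: X {2,3,5,7,8}->{2,3,5,7}; Y {1,2,4,6,7,8}->{4,6,7,8}
So after constraint 3: D(Y) = {4,6,7,8}

Answer: {4,6,7,8}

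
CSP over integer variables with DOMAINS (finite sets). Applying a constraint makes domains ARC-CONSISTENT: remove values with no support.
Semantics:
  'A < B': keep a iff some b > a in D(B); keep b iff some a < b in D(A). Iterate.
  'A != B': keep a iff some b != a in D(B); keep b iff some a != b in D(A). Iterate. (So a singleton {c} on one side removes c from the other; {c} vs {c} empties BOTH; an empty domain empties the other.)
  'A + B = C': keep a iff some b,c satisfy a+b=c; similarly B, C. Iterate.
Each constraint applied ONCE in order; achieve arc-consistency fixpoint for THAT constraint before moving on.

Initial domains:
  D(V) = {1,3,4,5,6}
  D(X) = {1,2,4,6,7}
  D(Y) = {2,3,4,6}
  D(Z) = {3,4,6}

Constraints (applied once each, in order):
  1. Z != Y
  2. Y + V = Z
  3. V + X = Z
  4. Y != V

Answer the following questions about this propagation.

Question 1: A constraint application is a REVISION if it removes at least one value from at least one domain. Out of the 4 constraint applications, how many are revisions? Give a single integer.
Answer: 2

Derivation:
Constraint 1 (Z != Y) on D(Z)={3,4,6} D(Y)={2,3,4,6}: no change => not a revision
Constraint 2 (Y + V = Z) on D(Y)={2,3,4,6} D(V)={1,3,4,5,6} D(Z)={3,4,6}: Y {2,3,4,6}->{2,3}; V {1,3,4,5,6}->{1,3,4} => REVISION
Constraint 3 (V + X = Z) on D(V)={1,3,4} D(X)={1,2,4,6,7} D(Z)={3,4,6}: X {1,2,4,6,7}->{1,2} => REVISION
Constraint 4 (Y != V) on D(Y)={2,3} D(V)={1,3,4}: no change => not a revision
Total revisions = 2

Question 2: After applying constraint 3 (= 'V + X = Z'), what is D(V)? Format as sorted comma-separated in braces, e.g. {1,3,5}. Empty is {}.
Constraint 1 (Z != Y) on D(Z)={3,4,6} D(Y)={2,3,4,6}: no change
Constraint 2 (Y + V = Z) on D(Y)={2,3,4,6} D(V)={1,3,4,5,6} D(Z)={3,4,6}: Y {2,3,4,6}->{2,3}; V {1,3,4,5,6}->{1,3,4}
Constraint 3 (V + X = Z) on D(V)={1,3,4} D(X)={1,2,4,6,7} D(Z)={3,4,6}: X {1,2,4,6,7}->{1,2}
So after constraint 3: D(V) = {1,3,4}

Answer: {1,3,4}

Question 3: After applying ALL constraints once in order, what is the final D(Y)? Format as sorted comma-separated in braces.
Answer: {2,3}

Derivation:
Constraint 1 (Z != Y) on D(Z)={3,4,6} D(Y)={2,3,4,6}: no change
Constraint 2 (Y + V = Z) on D(Y)={2,3,4,6} D(V)={1,3,4,5,6} D(Z)={3,4,6}: Y {2,3,4,6}->{2,3}; V {1,3,4,5,6}->{1,3,4}
Constraint 3 (V + X = Z) on D(V)={1,3,4} D(X)={1,2,4,6,7} D(Z)={3,4,6}: X {1,2,4,6,7}->{1,2}
Constraint 4 (Y != V) on D(Y)={2,3} D(V)={1,3,4}: no change
So after all 4 constraints: D(Y) = {2,3}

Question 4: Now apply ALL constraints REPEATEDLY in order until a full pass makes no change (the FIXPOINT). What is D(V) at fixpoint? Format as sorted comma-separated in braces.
Answer: {1,3,4}

Derivation:
pass 0 (initial): D(V)={1,3,4,5,6}
pass 1: V {1,3,4,5,6}->{1,3,4}; X {1,2,4,6,7}->{1,2}; Y {2,3,4,6}->{2,3}
pass 2: no change
Fixpoint after 2 passes: D(V) = {1,3,4}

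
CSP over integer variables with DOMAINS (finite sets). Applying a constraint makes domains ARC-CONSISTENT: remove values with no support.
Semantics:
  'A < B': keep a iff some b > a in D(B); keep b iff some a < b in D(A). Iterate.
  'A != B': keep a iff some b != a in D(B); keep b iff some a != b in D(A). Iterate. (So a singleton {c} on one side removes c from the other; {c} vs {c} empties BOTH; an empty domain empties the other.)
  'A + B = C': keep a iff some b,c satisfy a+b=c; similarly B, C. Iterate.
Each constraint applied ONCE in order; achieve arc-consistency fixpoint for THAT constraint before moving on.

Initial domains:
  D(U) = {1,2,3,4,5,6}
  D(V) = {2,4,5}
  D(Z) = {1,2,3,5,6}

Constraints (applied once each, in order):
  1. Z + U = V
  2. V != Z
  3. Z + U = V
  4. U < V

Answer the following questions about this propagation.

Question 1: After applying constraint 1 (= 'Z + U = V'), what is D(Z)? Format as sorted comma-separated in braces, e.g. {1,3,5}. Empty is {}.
Answer: {1,2,3}

Derivation:
Constraint 1 (Z + U = V) on D(Z)={1,2,3,5,6} D(U)={1,2,3,4,5,6} D(V)={2,4,5}: Z {1,2,3,5,6}->{1,2,3}; U {1,2,3,4,5,6}->{1,2,3,4}
So after constraint 1: D(Z) = {1,2,3}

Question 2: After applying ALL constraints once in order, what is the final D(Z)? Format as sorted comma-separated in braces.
Constraint 1 (Z + U = V) on D(Z)={1,2,3,5,6} D(U)={1,2,3,4,5,6} D(V)={2,4,5}: Z {1,2,3,5,6}->{1,2,3}; U {1,2,3,4,5,6}->{1,2,3,4}
Constraint 2 (V != Z) on D(V)={2,4,5} D(Z)={1,2,3}: no change
Constraint 3 (Z + U = V) on D(Z)={1,2,3} D(U)={1,2,3,4} D(V)={2,4,5}: no change
Constraint 4 (U < V) on D(U)={1,2,3,4} D(V)={2,4,5}: no change
So after all 4 constraints: D(Z) = {1,2,3}

Answer: {1,2,3}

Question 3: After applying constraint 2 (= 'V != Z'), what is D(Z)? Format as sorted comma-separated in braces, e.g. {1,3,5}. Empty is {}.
Answer: {1,2,3}

Derivation:
Constraint 1 (Z + U = V) on D(Z)={1,2,3,5,6} D(U)={1,2,3,4,5,6} D(V)={2,4,5}: Z {1,2,3,5,6}->{1,2,3}; U {1,2,3,4,5,6}->{1,2,3,4}
Constraint 2 (V != Z) on D(V)={2,4,5} D(Z)={1,2,3}: no change
So after constraint 2: D(Z) = {1,2,3}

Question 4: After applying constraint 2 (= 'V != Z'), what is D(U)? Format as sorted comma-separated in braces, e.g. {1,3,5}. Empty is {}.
Constraint 1 (Z + U = V) on D(Z)={1,2,3,5,6} D(U)={1,2,3,4,5,6} D(V)={2,4,5}: Z {1,2,3,5,6}->{1,2,3}; U {1,2,3,4,5,6}->{1,2,3,4}
Constraint 2 (V != Z) on D(V)={2,4,5} D(Z)={1,2,3}: no change
So after constraint 2: D(U) = {1,2,3,4}

Answer: {1,2,3,4}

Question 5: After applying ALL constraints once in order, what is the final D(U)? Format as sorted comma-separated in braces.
Constraint 1 (Z + U = V) on D(Z)={1,2,3,5,6} D(U)={1,2,3,4,5,6} D(V)={2,4,5}: Z {1,2,3,5,6}->{1,2,3}; U {1,2,3,4,5,6}->{1,2,3,4}
Constraint 2 (V != Z) on D(V)={2,4,5} D(Z)={1,2,3}: no change
Constraint 3 (Z + U = V) on D(Z)={1,2,3} D(U)={1,2,3,4} D(V)={2,4,5}: no change
Constraint 4 (U < V) on D(U)={1,2,3,4} D(V)={2,4,5}: no change
So after all 4 constraints: D(U) = {1,2,3,4}

Answer: {1,2,3,4}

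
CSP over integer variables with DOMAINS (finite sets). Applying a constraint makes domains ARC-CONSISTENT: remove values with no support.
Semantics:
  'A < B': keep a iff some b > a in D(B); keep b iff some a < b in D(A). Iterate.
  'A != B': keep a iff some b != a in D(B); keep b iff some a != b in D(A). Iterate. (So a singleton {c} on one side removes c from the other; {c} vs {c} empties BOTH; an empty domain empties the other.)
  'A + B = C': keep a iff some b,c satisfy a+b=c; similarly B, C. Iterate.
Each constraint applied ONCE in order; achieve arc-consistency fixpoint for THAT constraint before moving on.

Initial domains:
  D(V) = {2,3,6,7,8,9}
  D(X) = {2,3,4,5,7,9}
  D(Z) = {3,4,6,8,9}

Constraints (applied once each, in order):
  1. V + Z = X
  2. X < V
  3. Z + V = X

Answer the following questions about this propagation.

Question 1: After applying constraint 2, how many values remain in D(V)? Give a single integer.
Answer: 1

Derivation:
Constraint 1 (V + Z = X) on D(V)={2,3,6,7,8,9} D(Z)={3,4,6,8,9} D(X)={2,3,4,5,7,9}: V {2,3,6,7,8,9}->{2,3,6}; Z {3,4,6,8,9}->{3,4,6}; X {2,3,4,5,7,9}->{5,7,9}
Constraint 2 (X < V) on D(X)={5,7,9} D(V)={2,3,6}: X {5,7,9}->{5}; V {2,3,6}->{6}
So after constraint 2: D(V)={6}, size = 1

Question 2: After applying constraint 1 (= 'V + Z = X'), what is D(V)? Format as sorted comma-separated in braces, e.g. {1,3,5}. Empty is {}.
Constraint 1 (V + Z = X) on D(V)={2,3,6,7,8,9} D(Z)={3,4,6,8,9} D(X)={2,3,4,5,7,9}: V {2,3,6,7,8,9}->{2,3,6}; Z {3,4,6,8,9}->{3,4,6}; X {2,3,4,5,7,9}->{5,7,9}
So after constraint 1: D(V) = {2,3,6}

Answer: {2,3,6}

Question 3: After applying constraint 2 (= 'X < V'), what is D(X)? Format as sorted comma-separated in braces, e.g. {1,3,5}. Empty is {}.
Constraint 1 (V + Z = X) on D(V)={2,3,6,7,8,9} D(Z)={3,4,6,8,9} D(X)={2,3,4,5,7,9}: V {2,3,6,7,8,9}->{2,3,6}; Z {3,4,6,8,9}->{3,4,6}; X {2,3,4,5,7,9}->{5,7,9}
Constraint 2 (X < V) on D(X)={5,7,9} D(V)={2,3,6}: X {5,7,9}->{5}; V {2,3,6}->{6}
So after constraint 2: D(X) = {5}

Answer: {5}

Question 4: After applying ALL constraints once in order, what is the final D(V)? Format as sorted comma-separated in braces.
Answer: {}

Derivation:
Constraint 1 (V + Z = X) on D(V)={2,3,6,7,8,9} D(Z)={3,4,6,8,9} D(X)={2,3,4,5,7,9}: V {2,3,6,7,8,9}->{2,3,6}; Z {3,4,6,8,9}->{3,4,6}; X {2,3,4,5,7,9}->{5,7,9}
Constraint 2 (X < V) on D(X)={5,7,9} D(V)={2,3,6}: X {5,7,9}->{5}; V {2,3,6}->{6}
Constraint 3 (Z + V = X) on D(Z)={3,4,6} D(V)={6} D(X)={5}: Z {3,4,6}->{}; V {6}->{}; X {5}->{}
So after all 3 constraints: D(V) = {}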